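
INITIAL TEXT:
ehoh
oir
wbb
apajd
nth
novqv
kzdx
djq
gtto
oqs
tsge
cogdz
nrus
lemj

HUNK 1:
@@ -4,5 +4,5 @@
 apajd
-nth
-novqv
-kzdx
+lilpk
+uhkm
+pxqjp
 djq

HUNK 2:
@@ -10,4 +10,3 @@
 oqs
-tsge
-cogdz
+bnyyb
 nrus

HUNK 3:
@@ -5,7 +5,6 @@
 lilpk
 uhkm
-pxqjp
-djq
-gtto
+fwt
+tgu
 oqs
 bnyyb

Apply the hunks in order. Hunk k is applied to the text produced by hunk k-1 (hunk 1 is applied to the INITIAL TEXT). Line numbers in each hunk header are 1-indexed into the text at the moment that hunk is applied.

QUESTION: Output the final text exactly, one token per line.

Hunk 1: at line 4 remove [nth,novqv,kzdx] add [lilpk,uhkm,pxqjp] -> 14 lines: ehoh oir wbb apajd lilpk uhkm pxqjp djq gtto oqs tsge cogdz nrus lemj
Hunk 2: at line 10 remove [tsge,cogdz] add [bnyyb] -> 13 lines: ehoh oir wbb apajd lilpk uhkm pxqjp djq gtto oqs bnyyb nrus lemj
Hunk 3: at line 5 remove [pxqjp,djq,gtto] add [fwt,tgu] -> 12 lines: ehoh oir wbb apajd lilpk uhkm fwt tgu oqs bnyyb nrus lemj

Answer: ehoh
oir
wbb
apajd
lilpk
uhkm
fwt
tgu
oqs
bnyyb
nrus
lemj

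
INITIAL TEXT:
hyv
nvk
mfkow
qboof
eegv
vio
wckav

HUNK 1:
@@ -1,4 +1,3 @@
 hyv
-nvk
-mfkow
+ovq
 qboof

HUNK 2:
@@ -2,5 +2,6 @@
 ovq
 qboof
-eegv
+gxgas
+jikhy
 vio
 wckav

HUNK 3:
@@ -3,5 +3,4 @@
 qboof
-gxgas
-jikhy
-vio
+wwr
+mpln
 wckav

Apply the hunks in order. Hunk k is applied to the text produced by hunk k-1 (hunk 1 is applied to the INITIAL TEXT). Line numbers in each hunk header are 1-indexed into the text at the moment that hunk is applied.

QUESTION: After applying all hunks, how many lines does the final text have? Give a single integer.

Answer: 6

Derivation:
Hunk 1: at line 1 remove [nvk,mfkow] add [ovq] -> 6 lines: hyv ovq qboof eegv vio wckav
Hunk 2: at line 2 remove [eegv] add [gxgas,jikhy] -> 7 lines: hyv ovq qboof gxgas jikhy vio wckav
Hunk 3: at line 3 remove [gxgas,jikhy,vio] add [wwr,mpln] -> 6 lines: hyv ovq qboof wwr mpln wckav
Final line count: 6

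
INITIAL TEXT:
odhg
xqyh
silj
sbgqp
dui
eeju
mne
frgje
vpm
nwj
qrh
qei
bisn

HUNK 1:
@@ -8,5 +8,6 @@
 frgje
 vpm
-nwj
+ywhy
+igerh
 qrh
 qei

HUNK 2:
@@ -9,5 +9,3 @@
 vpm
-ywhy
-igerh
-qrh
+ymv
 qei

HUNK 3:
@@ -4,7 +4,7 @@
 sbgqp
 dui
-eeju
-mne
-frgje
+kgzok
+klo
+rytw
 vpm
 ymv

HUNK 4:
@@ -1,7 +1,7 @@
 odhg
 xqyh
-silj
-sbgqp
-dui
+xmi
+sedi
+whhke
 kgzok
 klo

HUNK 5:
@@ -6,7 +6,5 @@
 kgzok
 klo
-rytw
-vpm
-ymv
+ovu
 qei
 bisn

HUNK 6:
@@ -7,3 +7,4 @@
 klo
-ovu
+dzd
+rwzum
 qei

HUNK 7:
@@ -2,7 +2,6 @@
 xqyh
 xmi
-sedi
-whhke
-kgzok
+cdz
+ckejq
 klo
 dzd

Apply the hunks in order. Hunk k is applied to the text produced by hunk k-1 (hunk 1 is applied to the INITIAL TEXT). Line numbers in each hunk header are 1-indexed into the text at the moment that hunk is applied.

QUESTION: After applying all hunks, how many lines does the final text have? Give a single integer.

Hunk 1: at line 8 remove [nwj] add [ywhy,igerh] -> 14 lines: odhg xqyh silj sbgqp dui eeju mne frgje vpm ywhy igerh qrh qei bisn
Hunk 2: at line 9 remove [ywhy,igerh,qrh] add [ymv] -> 12 lines: odhg xqyh silj sbgqp dui eeju mne frgje vpm ymv qei bisn
Hunk 3: at line 4 remove [eeju,mne,frgje] add [kgzok,klo,rytw] -> 12 lines: odhg xqyh silj sbgqp dui kgzok klo rytw vpm ymv qei bisn
Hunk 4: at line 1 remove [silj,sbgqp,dui] add [xmi,sedi,whhke] -> 12 lines: odhg xqyh xmi sedi whhke kgzok klo rytw vpm ymv qei bisn
Hunk 5: at line 6 remove [rytw,vpm,ymv] add [ovu] -> 10 lines: odhg xqyh xmi sedi whhke kgzok klo ovu qei bisn
Hunk 6: at line 7 remove [ovu] add [dzd,rwzum] -> 11 lines: odhg xqyh xmi sedi whhke kgzok klo dzd rwzum qei bisn
Hunk 7: at line 2 remove [sedi,whhke,kgzok] add [cdz,ckejq] -> 10 lines: odhg xqyh xmi cdz ckejq klo dzd rwzum qei bisn
Final line count: 10

Answer: 10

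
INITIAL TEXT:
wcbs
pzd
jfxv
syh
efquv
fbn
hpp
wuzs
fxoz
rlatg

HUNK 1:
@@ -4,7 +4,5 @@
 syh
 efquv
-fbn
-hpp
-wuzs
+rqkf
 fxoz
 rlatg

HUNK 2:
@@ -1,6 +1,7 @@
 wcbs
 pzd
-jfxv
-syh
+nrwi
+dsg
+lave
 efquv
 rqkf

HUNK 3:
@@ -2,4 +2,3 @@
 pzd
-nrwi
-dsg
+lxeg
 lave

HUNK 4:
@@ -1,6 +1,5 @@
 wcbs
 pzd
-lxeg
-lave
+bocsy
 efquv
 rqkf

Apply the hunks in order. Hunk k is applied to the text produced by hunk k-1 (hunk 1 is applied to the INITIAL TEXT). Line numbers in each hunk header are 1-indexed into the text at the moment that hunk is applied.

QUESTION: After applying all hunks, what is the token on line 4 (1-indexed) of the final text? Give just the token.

Hunk 1: at line 4 remove [fbn,hpp,wuzs] add [rqkf] -> 8 lines: wcbs pzd jfxv syh efquv rqkf fxoz rlatg
Hunk 2: at line 1 remove [jfxv,syh] add [nrwi,dsg,lave] -> 9 lines: wcbs pzd nrwi dsg lave efquv rqkf fxoz rlatg
Hunk 3: at line 2 remove [nrwi,dsg] add [lxeg] -> 8 lines: wcbs pzd lxeg lave efquv rqkf fxoz rlatg
Hunk 4: at line 1 remove [lxeg,lave] add [bocsy] -> 7 lines: wcbs pzd bocsy efquv rqkf fxoz rlatg
Final line 4: efquv

Answer: efquv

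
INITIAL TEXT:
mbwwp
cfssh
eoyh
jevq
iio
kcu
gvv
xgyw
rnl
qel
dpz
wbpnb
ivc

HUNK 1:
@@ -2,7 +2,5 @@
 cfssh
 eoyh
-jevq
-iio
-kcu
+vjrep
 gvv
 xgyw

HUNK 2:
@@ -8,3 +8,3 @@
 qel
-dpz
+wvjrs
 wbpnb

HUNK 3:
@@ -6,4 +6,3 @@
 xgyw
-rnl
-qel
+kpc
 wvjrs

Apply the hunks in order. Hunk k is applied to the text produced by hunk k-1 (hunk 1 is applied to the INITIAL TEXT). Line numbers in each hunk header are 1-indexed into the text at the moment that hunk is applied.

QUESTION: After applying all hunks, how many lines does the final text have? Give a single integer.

Hunk 1: at line 2 remove [jevq,iio,kcu] add [vjrep] -> 11 lines: mbwwp cfssh eoyh vjrep gvv xgyw rnl qel dpz wbpnb ivc
Hunk 2: at line 8 remove [dpz] add [wvjrs] -> 11 lines: mbwwp cfssh eoyh vjrep gvv xgyw rnl qel wvjrs wbpnb ivc
Hunk 3: at line 6 remove [rnl,qel] add [kpc] -> 10 lines: mbwwp cfssh eoyh vjrep gvv xgyw kpc wvjrs wbpnb ivc
Final line count: 10

Answer: 10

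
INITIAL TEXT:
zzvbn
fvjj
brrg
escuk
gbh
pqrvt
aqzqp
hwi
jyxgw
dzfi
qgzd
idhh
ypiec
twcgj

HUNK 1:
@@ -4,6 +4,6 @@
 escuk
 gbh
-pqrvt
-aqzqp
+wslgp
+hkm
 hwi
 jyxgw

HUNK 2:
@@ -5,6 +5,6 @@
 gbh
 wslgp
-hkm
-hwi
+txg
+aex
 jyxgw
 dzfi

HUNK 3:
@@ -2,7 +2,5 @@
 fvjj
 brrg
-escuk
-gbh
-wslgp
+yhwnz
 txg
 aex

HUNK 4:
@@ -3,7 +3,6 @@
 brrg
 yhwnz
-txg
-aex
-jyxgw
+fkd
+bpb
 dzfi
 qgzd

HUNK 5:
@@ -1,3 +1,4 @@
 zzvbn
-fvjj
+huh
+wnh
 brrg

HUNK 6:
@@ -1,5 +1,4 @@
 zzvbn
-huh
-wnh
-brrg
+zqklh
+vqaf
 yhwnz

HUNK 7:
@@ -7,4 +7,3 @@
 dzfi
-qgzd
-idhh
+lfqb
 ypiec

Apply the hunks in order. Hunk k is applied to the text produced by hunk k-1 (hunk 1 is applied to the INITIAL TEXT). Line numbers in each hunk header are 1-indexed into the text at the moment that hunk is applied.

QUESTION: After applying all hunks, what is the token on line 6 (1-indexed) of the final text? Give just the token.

Hunk 1: at line 4 remove [pqrvt,aqzqp] add [wslgp,hkm] -> 14 lines: zzvbn fvjj brrg escuk gbh wslgp hkm hwi jyxgw dzfi qgzd idhh ypiec twcgj
Hunk 2: at line 5 remove [hkm,hwi] add [txg,aex] -> 14 lines: zzvbn fvjj brrg escuk gbh wslgp txg aex jyxgw dzfi qgzd idhh ypiec twcgj
Hunk 3: at line 2 remove [escuk,gbh,wslgp] add [yhwnz] -> 12 lines: zzvbn fvjj brrg yhwnz txg aex jyxgw dzfi qgzd idhh ypiec twcgj
Hunk 4: at line 3 remove [txg,aex,jyxgw] add [fkd,bpb] -> 11 lines: zzvbn fvjj brrg yhwnz fkd bpb dzfi qgzd idhh ypiec twcgj
Hunk 5: at line 1 remove [fvjj] add [huh,wnh] -> 12 lines: zzvbn huh wnh brrg yhwnz fkd bpb dzfi qgzd idhh ypiec twcgj
Hunk 6: at line 1 remove [huh,wnh,brrg] add [zqklh,vqaf] -> 11 lines: zzvbn zqklh vqaf yhwnz fkd bpb dzfi qgzd idhh ypiec twcgj
Hunk 7: at line 7 remove [qgzd,idhh] add [lfqb] -> 10 lines: zzvbn zqklh vqaf yhwnz fkd bpb dzfi lfqb ypiec twcgj
Final line 6: bpb

Answer: bpb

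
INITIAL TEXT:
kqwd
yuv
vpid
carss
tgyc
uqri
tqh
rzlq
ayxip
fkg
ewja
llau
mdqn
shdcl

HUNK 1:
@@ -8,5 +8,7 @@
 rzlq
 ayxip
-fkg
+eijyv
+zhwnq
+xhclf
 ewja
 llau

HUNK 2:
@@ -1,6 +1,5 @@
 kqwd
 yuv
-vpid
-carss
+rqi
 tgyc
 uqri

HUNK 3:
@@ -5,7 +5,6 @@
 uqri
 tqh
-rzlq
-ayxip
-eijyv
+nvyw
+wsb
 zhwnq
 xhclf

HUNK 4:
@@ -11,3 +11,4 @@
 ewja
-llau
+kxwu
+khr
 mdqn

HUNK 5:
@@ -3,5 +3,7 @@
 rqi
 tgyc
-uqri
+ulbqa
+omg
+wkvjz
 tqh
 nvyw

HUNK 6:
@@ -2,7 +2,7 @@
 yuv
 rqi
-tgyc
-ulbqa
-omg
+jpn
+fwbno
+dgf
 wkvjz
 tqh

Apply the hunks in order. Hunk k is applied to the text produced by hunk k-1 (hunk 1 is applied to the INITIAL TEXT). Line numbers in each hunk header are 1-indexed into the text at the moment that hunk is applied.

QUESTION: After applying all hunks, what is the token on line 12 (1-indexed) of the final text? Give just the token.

Hunk 1: at line 8 remove [fkg] add [eijyv,zhwnq,xhclf] -> 16 lines: kqwd yuv vpid carss tgyc uqri tqh rzlq ayxip eijyv zhwnq xhclf ewja llau mdqn shdcl
Hunk 2: at line 1 remove [vpid,carss] add [rqi] -> 15 lines: kqwd yuv rqi tgyc uqri tqh rzlq ayxip eijyv zhwnq xhclf ewja llau mdqn shdcl
Hunk 3: at line 5 remove [rzlq,ayxip,eijyv] add [nvyw,wsb] -> 14 lines: kqwd yuv rqi tgyc uqri tqh nvyw wsb zhwnq xhclf ewja llau mdqn shdcl
Hunk 4: at line 11 remove [llau] add [kxwu,khr] -> 15 lines: kqwd yuv rqi tgyc uqri tqh nvyw wsb zhwnq xhclf ewja kxwu khr mdqn shdcl
Hunk 5: at line 3 remove [uqri] add [ulbqa,omg,wkvjz] -> 17 lines: kqwd yuv rqi tgyc ulbqa omg wkvjz tqh nvyw wsb zhwnq xhclf ewja kxwu khr mdqn shdcl
Hunk 6: at line 2 remove [tgyc,ulbqa,omg] add [jpn,fwbno,dgf] -> 17 lines: kqwd yuv rqi jpn fwbno dgf wkvjz tqh nvyw wsb zhwnq xhclf ewja kxwu khr mdqn shdcl
Final line 12: xhclf

Answer: xhclf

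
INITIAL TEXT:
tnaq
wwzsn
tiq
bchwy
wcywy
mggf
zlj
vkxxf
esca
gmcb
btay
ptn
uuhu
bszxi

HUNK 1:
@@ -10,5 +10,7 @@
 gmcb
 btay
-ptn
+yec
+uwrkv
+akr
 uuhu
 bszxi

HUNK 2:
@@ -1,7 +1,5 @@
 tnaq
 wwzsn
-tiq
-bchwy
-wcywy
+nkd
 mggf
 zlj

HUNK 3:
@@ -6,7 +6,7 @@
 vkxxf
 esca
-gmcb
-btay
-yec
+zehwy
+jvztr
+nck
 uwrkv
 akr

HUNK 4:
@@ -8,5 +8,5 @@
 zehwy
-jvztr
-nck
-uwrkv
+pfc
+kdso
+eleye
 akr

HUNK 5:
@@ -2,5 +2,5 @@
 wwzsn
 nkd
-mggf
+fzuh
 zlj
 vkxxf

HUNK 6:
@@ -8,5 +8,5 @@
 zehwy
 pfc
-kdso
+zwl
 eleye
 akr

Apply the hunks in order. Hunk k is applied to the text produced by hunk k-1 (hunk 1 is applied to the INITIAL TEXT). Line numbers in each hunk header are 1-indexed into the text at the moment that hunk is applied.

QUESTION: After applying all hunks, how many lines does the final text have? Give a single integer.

Hunk 1: at line 10 remove [ptn] add [yec,uwrkv,akr] -> 16 lines: tnaq wwzsn tiq bchwy wcywy mggf zlj vkxxf esca gmcb btay yec uwrkv akr uuhu bszxi
Hunk 2: at line 1 remove [tiq,bchwy,wcywy] add [nkd] -> 14 lines: tnaq wwzsn nkd mggf zlj vkxxf esca gmcb btay yec uwrkv akr uuhu bszxi
Hunk 3: at line 6 remove [gmcb,btay,yec] add [zehwy,jvztr,nck] -> 14 lines: tnaq wwzsn nkd mggf zlj vkxxf esca zehwy jvztr nck uwrkv akr uuhu bszxi
Hunk 4: at line 8 remove [jvztr,nck,uwrkv] add [pfc,kdso,eleye] -> 14 lines: tnaq wwzsn nkd mggf zlj vkxxf esca zehwy pfc kdso eleye akr uuhu bszxi
Hunk 5: at line 2 remove [mggf] add [fzuh] -> 14 lines: tnaq wwzsn nkd fzuh zlj vkxxf esca zehwy pfc kdso eleye akr uuhu bszxi
Hunk 6: at line 8 remove [kdso] add [zwl] -> 14 lines: tnaq wwzsn nkd fzuh zlj vkxxf esca zehwy pfc zwl eleye akr uuhu bszxi
Final line count: 14

Answer: 14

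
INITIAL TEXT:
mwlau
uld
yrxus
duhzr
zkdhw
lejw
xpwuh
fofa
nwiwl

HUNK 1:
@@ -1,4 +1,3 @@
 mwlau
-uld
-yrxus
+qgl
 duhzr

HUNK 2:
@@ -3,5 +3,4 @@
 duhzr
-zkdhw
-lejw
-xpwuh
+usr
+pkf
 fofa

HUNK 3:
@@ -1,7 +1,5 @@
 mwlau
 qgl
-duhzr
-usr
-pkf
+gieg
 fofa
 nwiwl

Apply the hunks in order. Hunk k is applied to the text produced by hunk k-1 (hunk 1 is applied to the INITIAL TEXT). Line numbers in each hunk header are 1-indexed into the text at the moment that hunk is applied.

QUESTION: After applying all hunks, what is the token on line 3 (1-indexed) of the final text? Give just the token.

Answer: gieg

Derivation:
Hunk 1: at line 1 remove [uld,yrxus] add [qgl] -> 8 lines: mwlau qgl duhzr zkdhw lejw xpwuh fofa nwiwl
Hunk 2: at line 3 remove [zkdhw,lejw,xpwuh] add [usr,pkf] -> 7 lines: mwlau qgl duhzr usr pkf fofa nwiwl
Hunk 3: at line 1 remove [duhzr,usr,pkf] add [gieg] -> 5 lines: mwlau qgl gieg fofa nwiwl
Final line 3: gieg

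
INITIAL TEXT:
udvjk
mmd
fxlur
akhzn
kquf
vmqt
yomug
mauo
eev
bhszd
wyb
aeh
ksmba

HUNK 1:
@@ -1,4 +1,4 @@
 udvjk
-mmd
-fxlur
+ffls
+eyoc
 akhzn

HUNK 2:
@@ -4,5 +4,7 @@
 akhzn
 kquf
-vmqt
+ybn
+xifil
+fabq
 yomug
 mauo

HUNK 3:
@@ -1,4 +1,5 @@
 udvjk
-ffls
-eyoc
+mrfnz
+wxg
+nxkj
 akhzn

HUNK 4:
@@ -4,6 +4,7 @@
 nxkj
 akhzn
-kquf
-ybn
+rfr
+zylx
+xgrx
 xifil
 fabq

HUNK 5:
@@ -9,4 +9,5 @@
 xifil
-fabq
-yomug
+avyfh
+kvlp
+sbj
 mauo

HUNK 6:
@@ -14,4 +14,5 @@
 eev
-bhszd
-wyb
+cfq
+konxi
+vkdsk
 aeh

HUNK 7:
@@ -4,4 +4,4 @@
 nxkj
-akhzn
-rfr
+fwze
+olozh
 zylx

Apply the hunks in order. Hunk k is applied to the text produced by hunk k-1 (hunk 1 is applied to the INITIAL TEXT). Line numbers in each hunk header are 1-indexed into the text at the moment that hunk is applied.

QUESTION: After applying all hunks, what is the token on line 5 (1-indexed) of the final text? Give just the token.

Answer: fwze

Derivation:
Hunk 1: at line 1 remove [mmd,fxlur] add [ffls,eyoc] -> 13 lines: udvjk ffls eyoc akhzn kquf vmqt yomug mauo eev bhszd wyb aeh ksmba
Hunk 2: at line 4 remove [vmqt] add [ybn,xifil,fabq] -> 15 lines: udvjk ffls eyoc akhzn kquf ybn xifil fabq yomug mauo eev bhszd wyb aeh ksmba
Hunk 3: at line 1 remove [ffls,eyoc] add [mrfnz,wxg,nxkj] -> 16 lines: udvjk mrfnz wxg nxkj akhzn kquf ybn xifil fabq yomug mauo eev bhszd wyb aeh ksmba
Hunk 4: at line 4 remove [kquf,ybn] add [rfr,zylx,xgrx] -> 17 lines: udvjk mrfnz wxg nxkj akhzn rfr zylx xgrx xifil fabq yomug mauo eev bhszd wyb aeh ksmba
Hunk 5: at line 9 remove [fabq,yomug] add [avyfh,kvlp,sbj] -> 18 lines: udvjk mrfnz wxg nxkj akhzn rfr zylx xgrx xifil avyfh kvlp sbj mauo eev bhszd wyb aeh ksmba
Hunk 6: at line 14 remove [bhszd,wyb] add [cfq,konxi,vkdsk] -> 19 lines: udvjk mrfnz wxg nxkj akhzn rfr zylx xgrx xifil avyfh kvlp sbj mauo eev cfq konxi vkdsk aeh ksmba
Hunk 7: at line 4 remove [akhzn,rfr] add [fwze,olozh] -> 19 lines: udvjk mrfnz wxg nxkj fwze olozh zylx xgrx xifil avyfh kvlp sbj mauo eev cfq konxi vkdsk aeh ksmba
Final line 5: fwze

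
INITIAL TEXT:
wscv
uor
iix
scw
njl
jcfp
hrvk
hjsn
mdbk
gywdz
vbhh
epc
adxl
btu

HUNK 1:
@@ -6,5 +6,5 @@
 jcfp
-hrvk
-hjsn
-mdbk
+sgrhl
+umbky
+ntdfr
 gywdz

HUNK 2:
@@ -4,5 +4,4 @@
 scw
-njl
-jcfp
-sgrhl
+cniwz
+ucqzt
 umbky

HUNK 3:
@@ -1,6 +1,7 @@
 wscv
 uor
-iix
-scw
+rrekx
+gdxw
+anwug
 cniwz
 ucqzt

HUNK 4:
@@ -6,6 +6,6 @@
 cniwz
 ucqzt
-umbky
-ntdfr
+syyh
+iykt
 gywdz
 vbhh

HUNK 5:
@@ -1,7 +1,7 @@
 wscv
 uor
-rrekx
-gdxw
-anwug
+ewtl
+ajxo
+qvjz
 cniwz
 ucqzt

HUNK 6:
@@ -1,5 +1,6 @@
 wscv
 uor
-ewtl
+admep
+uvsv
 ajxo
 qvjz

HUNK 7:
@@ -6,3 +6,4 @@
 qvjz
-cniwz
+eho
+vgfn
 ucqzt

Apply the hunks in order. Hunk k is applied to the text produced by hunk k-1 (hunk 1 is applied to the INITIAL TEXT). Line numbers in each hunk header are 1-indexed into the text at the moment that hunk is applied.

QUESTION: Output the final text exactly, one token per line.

Answer: wscv
uor
admep
uvsv
ajxo
qvjz
eho
vgfn
ucqzt
syyh
iykt
gywdz
vbhh
epc
adxl
btu

Derivation:
Hunk 1: at line 6 remove [hrvk,hjsn,mdbk] add [sgrhl,umbky,ntdfr] -> 14 lines: wscv uor iix scw njl jcfp sgrhl umbky ntdfr gywdz vbhh epc adxl btu
Hunk 2: at line 4 remove [njl,jcfp,sgrhl] add [cniwz,ucqzt] -> 13 lines: wscv uor iix scw cniwz ucqzt umbky ntdfr gywdz vbhh epc adxl btu
Hunk 3: at line 1 remove [iix,scw] add [rrekx,gdxw,anwug] -> 14 lines: wscv uor rrekx gdxw anwug cniwz ucqzt umbky ntdfr gywdz vbhh epc adxl btu
Hunk 4: at line 6 remove [umbky,ntdfr] add [syyh,iykt] -> 14 lines: wscv uor rrekx gdxw anwug cniwz ucqzt syyh iykt gywdz vbhh epc adxl btu
Hunk 5: at line 1 remove [rrekx,gdxw,anwug] add [ewtl,ajxo,qvjz] -> 14 lines: wscv uor ewtl ajxo qvjz cniwz ucqzt syyh iykt gywdz vbhh epc adxl btu
Hunk 6: at line 1 remove [ewtl] add [admep,uvsv] -> 15 lines: wscv uor admep uvsv ajxo qvjz cniwz ucqzt syyh iykt gywdz vbhh epc adxl btu
Hunk 7: at line 6 remove [cniwz] add [eho,vgfn] -> 16 lines: wscv uor admep uvsv ajxo qvjz eho vgfn ucqzt syyh iykt gywdz vbhh epc adxl btu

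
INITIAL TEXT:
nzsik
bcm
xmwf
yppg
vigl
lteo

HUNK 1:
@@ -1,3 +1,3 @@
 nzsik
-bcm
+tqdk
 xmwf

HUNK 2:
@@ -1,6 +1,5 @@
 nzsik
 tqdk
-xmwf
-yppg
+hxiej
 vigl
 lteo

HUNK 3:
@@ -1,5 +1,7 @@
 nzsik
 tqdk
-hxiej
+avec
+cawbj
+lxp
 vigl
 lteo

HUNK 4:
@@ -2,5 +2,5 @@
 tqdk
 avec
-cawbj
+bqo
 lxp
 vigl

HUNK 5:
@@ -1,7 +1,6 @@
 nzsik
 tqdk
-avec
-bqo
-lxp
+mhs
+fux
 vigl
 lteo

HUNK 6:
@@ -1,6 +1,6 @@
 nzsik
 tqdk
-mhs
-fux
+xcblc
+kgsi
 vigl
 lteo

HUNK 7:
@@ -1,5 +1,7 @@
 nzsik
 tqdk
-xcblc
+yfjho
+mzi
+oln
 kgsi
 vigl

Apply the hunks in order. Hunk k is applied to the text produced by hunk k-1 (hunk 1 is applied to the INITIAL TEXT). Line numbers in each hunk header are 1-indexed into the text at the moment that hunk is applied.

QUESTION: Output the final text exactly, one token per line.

Hunk 1: at line 1 remove [bcm] add [tqdk] -> 6 lines: nzsik tqdk xmwf yppg vigl lteo
Hunk 2: at line 1 remove [xmwf,yppg] add [hxiej] -> 5 lines: nzsik tqdk hxiej vigl lteo
Hunk 3: at line 1 remove [hxiej] add [avec,cawbj,lxp] -> 7 lines: nzsik tqdk avec cawbj lxp vigl lteo
Hunk 4: at line 2 remove [cawbj] add [bqo] -> 7 lines: nzsik tqdk avec bqo lxp vigl lteo
Hunk 5: at line 1 remove [avec,bqo,lxp] add [mhs,fux] -> 6 lines: nzsik tqdk mhs fux vigl lteo
Hunk 6: at line 1 remove [mhs,fux] add [xcblc,kgsi] -> 6 lines: nzsik tqdk xcblc kgsi vigl lteo
Hunk 7: at line 1 remove [xcblc] add [yfjho,mzi,oln] -> 8 lines: nzsik tqdk yfjho mzi oln kgsi vigl lteo

Answer: nzsik
tqdk
yfjho
mzi
oln
kgsi
vigl
lteo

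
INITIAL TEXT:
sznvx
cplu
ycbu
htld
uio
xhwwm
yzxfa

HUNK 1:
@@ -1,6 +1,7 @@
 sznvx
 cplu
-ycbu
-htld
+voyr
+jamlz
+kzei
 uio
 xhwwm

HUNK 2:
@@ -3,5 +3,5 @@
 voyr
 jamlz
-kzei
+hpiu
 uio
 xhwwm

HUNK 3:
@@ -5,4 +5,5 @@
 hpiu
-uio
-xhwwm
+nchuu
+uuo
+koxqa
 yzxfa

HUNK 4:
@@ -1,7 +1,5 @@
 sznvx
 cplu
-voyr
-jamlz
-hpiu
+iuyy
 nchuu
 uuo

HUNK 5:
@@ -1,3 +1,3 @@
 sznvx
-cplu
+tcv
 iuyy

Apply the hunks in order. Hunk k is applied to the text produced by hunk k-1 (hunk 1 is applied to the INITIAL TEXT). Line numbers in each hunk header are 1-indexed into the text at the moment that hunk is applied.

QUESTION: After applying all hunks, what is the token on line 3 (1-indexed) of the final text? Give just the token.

Hunk 1: at line 1 remove [ycbu,htld] add [voyr,jamlz,kzei] -> 8 lines: sznvx cplu voyr jamlz kzei uio xhwwm yzxfa
Hunk 2: at line 3 remove [kzei] add [hpiu] -> 8 lines: sznvx cplu voyr jamlz hpiu uio xhwwm yzxfa
Hunk 3: at line 5 remove [uio,xhwwm] add [nchuu,uuo,koxqa] -> 9 lines: sznvx cplu voyr jamlz hpiu nchuu uuo koxqa yzxfa
Hunk 4: at line 1 remove [voyr,jamlz,hpiu] add [iuyy] -> 7 lines: sznvx cplu iuyy nchuu uuo koxqa yzxfa
Hunk 5: at line 1 remove [cplu] add [tcv] -> 7 lines: sznvx tcv iuyy nchuu uuo koxqa yzxfa
Final line 3: iuyy

Answer: iuyy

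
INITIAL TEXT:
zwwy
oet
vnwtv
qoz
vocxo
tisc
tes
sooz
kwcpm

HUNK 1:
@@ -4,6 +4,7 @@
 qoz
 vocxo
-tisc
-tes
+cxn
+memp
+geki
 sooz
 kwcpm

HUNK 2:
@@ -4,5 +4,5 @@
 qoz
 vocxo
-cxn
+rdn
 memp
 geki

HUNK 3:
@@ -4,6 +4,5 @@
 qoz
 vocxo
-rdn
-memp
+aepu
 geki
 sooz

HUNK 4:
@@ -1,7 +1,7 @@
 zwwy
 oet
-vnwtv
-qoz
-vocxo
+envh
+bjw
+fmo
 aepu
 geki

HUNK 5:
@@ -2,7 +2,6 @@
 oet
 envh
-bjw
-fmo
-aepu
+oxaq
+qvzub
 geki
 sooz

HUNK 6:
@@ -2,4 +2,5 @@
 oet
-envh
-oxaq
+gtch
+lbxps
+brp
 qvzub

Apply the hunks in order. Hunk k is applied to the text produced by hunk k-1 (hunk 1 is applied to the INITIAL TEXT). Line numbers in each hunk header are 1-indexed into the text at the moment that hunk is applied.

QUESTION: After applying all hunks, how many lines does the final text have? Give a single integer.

Hunk 1: at line 4 remove [tisc,tes] add [cxn,memp,geki] -> 10 lines: zwwy oet vnwtv qoz vocxo cxn memp geki sooz kwcpm
Hunk 2: at line 4 remove [cxn] add [rdn] -> 10 lines: zwwy oet vnwtv qoz vocxo rdn memp geki sooz kwcpm
Hunk 3: at line 4 remove [rdn,memp] add [aepu] -> 9 lines: zwwy oet vnwtv qoz vocxo aepu geki sooz kwcpm
Hunk 4: at line 1 remove [vnwtv,qoz,vocxo] add [envh,bjw,fmo] -> 9 lines: zwwy oet envh bjw fmo aepu geki sooz kwcpm
Hunk 5: at line 2 remove [bjw,fmo,aepu] add [oxaq,qvzub] -> 8 lines: zwwy oet envh oxaq qvzub geki sooz kwcpm
Hunk 6: at line 2 remove [envh,oxaq] add [gtch,lbxps,brp] -> 9 lines: zwwy oet gtch lbxps brp qvzub geki sooz kwcpm
Final line count: 9

Answer: 9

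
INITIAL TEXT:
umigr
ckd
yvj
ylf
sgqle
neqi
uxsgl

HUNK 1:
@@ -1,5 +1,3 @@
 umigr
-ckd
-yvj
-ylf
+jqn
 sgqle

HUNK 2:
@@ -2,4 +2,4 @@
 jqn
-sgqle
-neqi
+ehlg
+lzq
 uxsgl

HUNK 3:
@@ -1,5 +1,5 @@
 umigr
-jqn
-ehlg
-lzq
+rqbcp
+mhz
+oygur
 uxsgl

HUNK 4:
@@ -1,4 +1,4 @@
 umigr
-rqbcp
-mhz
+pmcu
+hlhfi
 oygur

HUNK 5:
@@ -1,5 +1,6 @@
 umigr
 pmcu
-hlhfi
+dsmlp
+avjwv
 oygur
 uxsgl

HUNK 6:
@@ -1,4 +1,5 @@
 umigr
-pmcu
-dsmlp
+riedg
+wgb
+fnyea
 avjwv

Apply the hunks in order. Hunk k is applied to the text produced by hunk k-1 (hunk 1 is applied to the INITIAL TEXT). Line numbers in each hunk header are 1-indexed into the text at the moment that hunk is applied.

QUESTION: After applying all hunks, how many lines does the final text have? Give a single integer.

Answer: 7

Derivation:
Hunk 1: at line 1 remove [ckd,yvj,ylf] add [jqn] -> 5 lines: umigr jqn sgqle neqi uxsgl
Hunk 2: at line 2 remove [sgqle,neqi] add [ehlg,lzq] -> 5 lines: umigr jqn ehlg lzq uxsgl
Hunk 3: at line 1 remove [jqn,ehlg,lzq] add [rqbcp,mhz,oygur] -> 5 lines: umigr rqbcp mhz oygur uxsgl
Hunk 4: at line 1 remove [rqbcp,mhz] add [pmcu,hlhfi] -> 5 lines: umigr pmcu hlhfi oygur uxsgl
Hunk 5: at line 1 remove [hlhfi] add [dsmlp,avjwv] -> 6 lines: umigr pmcu dsmlp avjwv oygur uxsgl
Hunk 6: at line 1 remove [pmcu,dsmlp] add [riedg,wgb,fnyea] -> 7 lines: umigr riedg wgb fnyea avjwv oygur uxsgl
Final line count: 7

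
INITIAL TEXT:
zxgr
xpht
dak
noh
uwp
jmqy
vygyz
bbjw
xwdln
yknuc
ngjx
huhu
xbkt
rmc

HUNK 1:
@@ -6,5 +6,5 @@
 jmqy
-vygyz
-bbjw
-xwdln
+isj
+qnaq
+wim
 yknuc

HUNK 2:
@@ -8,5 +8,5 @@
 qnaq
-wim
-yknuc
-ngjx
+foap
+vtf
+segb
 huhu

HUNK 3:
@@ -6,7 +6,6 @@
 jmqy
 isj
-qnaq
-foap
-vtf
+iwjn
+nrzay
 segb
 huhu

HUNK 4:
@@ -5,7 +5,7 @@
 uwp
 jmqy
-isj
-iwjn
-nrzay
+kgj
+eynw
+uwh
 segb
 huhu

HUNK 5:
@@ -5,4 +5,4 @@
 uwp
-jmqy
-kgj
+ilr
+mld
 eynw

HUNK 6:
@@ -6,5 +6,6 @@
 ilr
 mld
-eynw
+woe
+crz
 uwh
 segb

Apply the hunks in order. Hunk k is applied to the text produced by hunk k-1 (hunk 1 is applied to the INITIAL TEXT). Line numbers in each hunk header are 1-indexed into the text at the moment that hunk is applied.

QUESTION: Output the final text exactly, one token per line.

Hunk 1: at line 6 remove [vygyz,bbjw,xwdln] add [isj,qnaq,wim] -> 14 lines: zxgr xpht dak noh uwp jmqy isj qnaq wim yknuc ngjx huhu xbkt rmc
Hunk 2: at line 8 remove [wim,yknuc,ngjx] add [foap,vtf,segb] -> 14 lines: zxgr xpht dak noh uwp jmqy isj qnaq foap vtf segb huhu xbkt rmc
Hunk 3: at line 6 remove [qnaq,foap,vtf] add [iwjn,nrzay] -> 13 lines: zxgr xpht dak noh uwp jmqy isj iwjn nrzay segb huhu xbkt rmc
Hunk 4: at line 5 remove [isj,iwjn,nrzay] add [kgj,eynw,uwh] -> 13 lines: zxgr xpht dak noh uwp jmqy kgj eynw uwh segb huhu xbkt rmc
Hunk 5: at line 5 remove [jmqy,kgj] add [ilr,mld] -> 13 lines: zxgr xpht dak noh uwp ilr mld eynw uwh segb huhu xbkt rmc
Hunk 6: at line 6 remove [eynw] add [woe,crz] -> 14 lines: zxgr xpht dak noh uwp ilr mld woe crz uwh segb huhu xbkt rmc

Answer: zxgr
xpht
dak
noh
uwp
ilr
mld
woe
crz
uwh
segb
huhu
xbkt
rmc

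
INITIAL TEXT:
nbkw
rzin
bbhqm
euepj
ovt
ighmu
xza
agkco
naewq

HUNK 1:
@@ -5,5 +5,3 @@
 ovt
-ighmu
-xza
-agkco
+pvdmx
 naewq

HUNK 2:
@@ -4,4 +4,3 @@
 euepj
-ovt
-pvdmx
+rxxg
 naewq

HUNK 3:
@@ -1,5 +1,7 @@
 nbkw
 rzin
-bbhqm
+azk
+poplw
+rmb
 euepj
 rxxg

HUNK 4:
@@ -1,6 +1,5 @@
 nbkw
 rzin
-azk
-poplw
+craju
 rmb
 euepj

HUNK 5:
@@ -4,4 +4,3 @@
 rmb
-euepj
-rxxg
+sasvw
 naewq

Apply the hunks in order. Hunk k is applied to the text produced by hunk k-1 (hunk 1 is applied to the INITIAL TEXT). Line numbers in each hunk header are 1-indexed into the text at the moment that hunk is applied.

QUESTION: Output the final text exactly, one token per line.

Answer: nbkw
rzin
craju
rmb
sasvw
naewq

Derivation:
Hunk 1: at line 5 remove [ighmu,xza,agkco] add [pvdmx] -> 7 lines: nbkw rzin bbhqm euepj ovt pvdmx naewq
Hunk 2: at line 4 remove [ovt,pvdmx] add [rxxg] -> 6 lines: nbkw rzin bbhqm euepj rxxg naewq
Hunk 3: at line 1 remove [bbhqm] add [azk,poplw,rmb] -> 8 lines: nbkw rzin azk poplw rmb euepj rxxg naewq
Hunk 4: at line 1 remove [azk,poplw] add [craju] -> 7 lines: nbkw rzin craju rmb euepj rxxg naewq
Hunk 5: at line 4 remove [euepj,rxxg] add [sasvw] -> 6 lines: nbkw rzin craju rmb sasvw naewq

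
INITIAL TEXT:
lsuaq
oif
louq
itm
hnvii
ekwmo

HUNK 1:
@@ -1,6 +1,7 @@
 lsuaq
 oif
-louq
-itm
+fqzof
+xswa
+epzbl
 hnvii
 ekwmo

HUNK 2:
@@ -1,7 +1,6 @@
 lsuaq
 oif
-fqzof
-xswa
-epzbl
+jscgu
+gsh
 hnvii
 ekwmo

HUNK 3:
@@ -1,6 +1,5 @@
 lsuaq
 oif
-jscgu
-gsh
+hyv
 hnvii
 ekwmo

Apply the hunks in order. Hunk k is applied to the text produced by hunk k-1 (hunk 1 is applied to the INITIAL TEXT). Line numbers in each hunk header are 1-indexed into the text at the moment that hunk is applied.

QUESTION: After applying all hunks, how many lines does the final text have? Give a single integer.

Answer: 5

Derivation:
Hunk 1: at line 1 remove [louq,itm] add [fqzof,xswa,epzbl] -> 7 lines: lsuaq oif fqzof xswa epzbl hnvii ekwmo
Hunk 2: at line 1 remove [fqzof,xswa,epzbl] add [jscgu,gsh] -> 6 lines: lsuaq oif jscgu gsh hnvii ekwmo
Hunk 3: at line 1 remove [jscgu,gsh] add [hyv] -> 5 lines: lsuaq oif hyv hnvii ekwmo
Final line count: 5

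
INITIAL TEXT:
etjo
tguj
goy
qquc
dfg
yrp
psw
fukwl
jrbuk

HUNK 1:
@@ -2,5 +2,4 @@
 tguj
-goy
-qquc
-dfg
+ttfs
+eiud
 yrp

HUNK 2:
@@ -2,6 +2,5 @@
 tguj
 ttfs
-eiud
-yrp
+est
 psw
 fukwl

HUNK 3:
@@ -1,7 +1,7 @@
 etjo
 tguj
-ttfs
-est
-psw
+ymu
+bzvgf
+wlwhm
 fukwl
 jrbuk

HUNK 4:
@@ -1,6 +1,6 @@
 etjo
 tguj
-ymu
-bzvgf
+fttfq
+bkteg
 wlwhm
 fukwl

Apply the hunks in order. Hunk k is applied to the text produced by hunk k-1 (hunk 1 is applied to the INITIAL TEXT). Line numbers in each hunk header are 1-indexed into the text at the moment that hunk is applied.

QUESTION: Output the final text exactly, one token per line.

Hunk 1: at line 2 remove [goy,qquc,dfg] add [ttfs,eiud] -> 8 lines: etjo tguj ttfs eiud yrp psw fukwl jrbuk
Hunk 2: at line 2 remove [eiud,yrp] add [est] -> 7 lines: etjo tguj ttfs est psw fukwl jrbuk
Hunk 3: at line 1 remove [ttfs,est,psw] add [ymu,bzvgf,wlwhm] -> 7 lines: etjo tguj ymu bzvgf wlwhm fukwl jrbuk
Hunk 4: at line 1 remove [ymu,bzvgf] add [fttfq,bkteg] -> 7 lines: etjo tguj fttfq bkteg wlwhm fukwl jrbuk

Answer: etjo
tguj
fttfq
bkteg
wlwhm
fukwl
jrbuk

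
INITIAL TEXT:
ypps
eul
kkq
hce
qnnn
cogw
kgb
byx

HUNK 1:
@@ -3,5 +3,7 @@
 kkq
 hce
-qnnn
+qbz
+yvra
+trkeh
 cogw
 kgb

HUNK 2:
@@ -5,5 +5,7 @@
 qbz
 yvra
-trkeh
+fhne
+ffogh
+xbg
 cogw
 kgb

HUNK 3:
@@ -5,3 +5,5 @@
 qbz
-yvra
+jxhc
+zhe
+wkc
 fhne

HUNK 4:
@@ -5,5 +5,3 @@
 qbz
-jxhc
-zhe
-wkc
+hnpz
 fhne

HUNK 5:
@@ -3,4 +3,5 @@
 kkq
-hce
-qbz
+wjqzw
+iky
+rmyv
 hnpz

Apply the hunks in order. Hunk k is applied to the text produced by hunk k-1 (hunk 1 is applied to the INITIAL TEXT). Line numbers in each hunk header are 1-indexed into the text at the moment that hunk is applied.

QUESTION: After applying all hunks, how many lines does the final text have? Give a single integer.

Answer: 13

Derivation:
Hunk 1: at line 3 remove [qnnn] add [qbz,yvra,trkeh] -> 10 lines: ypps eul kkq hce qbz yvra trkeh cogw kgb byx
Hunk 2: at line 5 remove [trkeh] add [fhne,ffogh,xbg] -> 12 lines: ypps eul kkq hce qbz yvra fhne ffogh xbg cogw kgb byx
Hunk 3: at line 5 remove [yvra] add [jxhc,zhe,wkc] -> 14 lines: ypps eul kkq hce qbz jxhc zhe wkc fhne ffogh xbg cogw kgb byx
Hunk 4: at line 5 remove [jxhc,zhe,wkc] add [hnpz] -> 12 lines: ypps eul kkq hce qbz hnpz fhne ffogh xbg cogw kgb byx
Hunk 5: at line 3 remove [hce,qbz] add [wjqzw,iky,rmyv] -> 13 lines: ypps eul kkq wjqzw iky rmyv hnpz fhne ffogh xbg cogw kgb byx
Final line count: 13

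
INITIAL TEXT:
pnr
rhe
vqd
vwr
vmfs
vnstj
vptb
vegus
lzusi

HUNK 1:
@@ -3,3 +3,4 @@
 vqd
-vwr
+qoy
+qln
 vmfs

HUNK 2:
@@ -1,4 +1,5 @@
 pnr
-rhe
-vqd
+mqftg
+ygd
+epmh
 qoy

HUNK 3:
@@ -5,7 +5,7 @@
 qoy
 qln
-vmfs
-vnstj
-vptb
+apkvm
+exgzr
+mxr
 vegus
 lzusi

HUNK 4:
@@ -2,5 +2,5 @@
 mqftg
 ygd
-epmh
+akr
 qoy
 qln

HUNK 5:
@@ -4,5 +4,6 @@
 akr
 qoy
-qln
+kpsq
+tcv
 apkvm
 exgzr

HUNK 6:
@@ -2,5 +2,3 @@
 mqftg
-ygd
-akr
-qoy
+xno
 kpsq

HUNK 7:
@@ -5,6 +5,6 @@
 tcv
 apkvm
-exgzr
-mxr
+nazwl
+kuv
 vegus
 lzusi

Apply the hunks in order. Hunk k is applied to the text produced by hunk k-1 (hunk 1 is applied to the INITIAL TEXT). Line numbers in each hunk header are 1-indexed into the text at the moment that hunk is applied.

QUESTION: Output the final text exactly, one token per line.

Answer: pnr
mqftg
xno
kpsq
tcv
apkvm
nazwl
kuv
vegus
lzusi

Derivation:
Hunk 1: at line 3 remove [vwr] add [qoy,qln] -> 10 lines: pnr rhe vqd qoy qln vmfs vnstj vptb vegus lzusi
Hunk 2: at line 1 remove [rhe,vqd] add [mqftg,ygd,epmh] -> 11 lines: pnr mqftg ygd epmh qoy qln vmfs vnstj vptb vegus lzusi
Hunk 3: at line 5 remove [vmfs,vnstj,vptb] add [apkvm,exgzr,mxr] -> 11 lines: pnr mqftg ygd epmh qoy qln apkvm exgzr mxr vegus lzusi
Hunk 4: at line 2 remove [epmh] add [akr] -> 11 lines: pnr mqftg ygd akr qoy qln apkvm exgzr mxr vegus lzusi
Hunk 5: at line 4 remove [qln] add [kpsq,tcv] -> 12 lines: pnr mqftg ygd akr qoy kpsq tcv apkvm exgzr mxr vegus lzusi
Hunk 6: at line 2 remove [ygd,akr,qoy] add [xno] -> 10 lines: pnr mqftg xno kpsq tcv apkvm exgzr mxr vegus lzusi
Hunk 7: at line 5 remove [exgzr,mxr] add [nazwl,kuv] -> 10 lines: pnr mqftg xno kpsq tcv apkvm nazwl kuv vegus lzusi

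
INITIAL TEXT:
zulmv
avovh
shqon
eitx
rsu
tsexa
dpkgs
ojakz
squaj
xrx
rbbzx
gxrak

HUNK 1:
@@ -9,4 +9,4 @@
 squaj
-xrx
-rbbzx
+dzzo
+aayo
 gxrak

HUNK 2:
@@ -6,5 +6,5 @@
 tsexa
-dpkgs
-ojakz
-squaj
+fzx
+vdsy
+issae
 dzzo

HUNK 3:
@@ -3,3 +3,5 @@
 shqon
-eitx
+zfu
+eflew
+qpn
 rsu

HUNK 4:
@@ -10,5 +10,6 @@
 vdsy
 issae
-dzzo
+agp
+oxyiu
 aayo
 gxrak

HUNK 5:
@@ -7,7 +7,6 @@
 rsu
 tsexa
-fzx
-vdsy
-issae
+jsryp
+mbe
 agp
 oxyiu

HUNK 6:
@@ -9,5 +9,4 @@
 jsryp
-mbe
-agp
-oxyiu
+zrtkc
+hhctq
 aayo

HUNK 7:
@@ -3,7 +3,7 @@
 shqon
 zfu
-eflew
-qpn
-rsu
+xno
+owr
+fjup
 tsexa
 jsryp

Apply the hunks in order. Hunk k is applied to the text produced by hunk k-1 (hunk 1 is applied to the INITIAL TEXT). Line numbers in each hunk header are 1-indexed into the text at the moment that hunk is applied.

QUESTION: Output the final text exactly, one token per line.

Answer: zulmv
avovh
shqon
zfu
xno
owr
fjup
tsexa
jsryp
zrtkc
hhctq
aayo
gxrak

Derivation:
Hunk 1: at line 9 remove [xrx,rbbzx] add [dzzo,aayo] -> 12 lines: zulmv avovh shqon eitx rsu tsexa dpkgs ojakz squaj dzzo aayo gxrak
Hunk 2: at line 6 remove [dpkgs,ojakz,squaj] add [fzx,vdsy,issae] -> 12 lines: zulmv avovh shqon eitx rsu tsexa fzx vdsy issae dzzo aayo gxrak
Hunk 3: at line 3 remove [eitx] add [zfu,eflew,qpn] -> 14 lines: zulmv avovh shqon zfu eflew qpn rsu tsexa fzx vdsy issae dzzo aayo gxrak
Hunk 4: at line 10 remove [dzzo] add [agp,oxyiu] -> 15 lines: zulmv avovh shqon zfu eflew qpn rsu tsexa fzx vdsy issae agp oxyiu aayo gxrak
Hunk 5: at line 7 remove [fzx,vdsy,issae] add [jsryp,mbe] -> 14 lines: zulmv avovh shqon zfu eflew qpn rsu tsexa jsryp mbe agp oxyiu aayo gxrak
Hunk 6: at line 9 remove [mbe,agp,oxyiu] add [zrtkc,hhctq] -> 13 lines: zulmv avovh shqon zfu eflew qpn rsu tsexa jsryp zrtkc hhctq aayo gxrak
Hunk 7: at line 3 remove [eflew,qpn,rsu] add [xno,owr,fjup] -> 13 lines: zulmv avovh shqon zfu xno owr fjup tsexa jsryp zrtkc hhctq aayo gxrak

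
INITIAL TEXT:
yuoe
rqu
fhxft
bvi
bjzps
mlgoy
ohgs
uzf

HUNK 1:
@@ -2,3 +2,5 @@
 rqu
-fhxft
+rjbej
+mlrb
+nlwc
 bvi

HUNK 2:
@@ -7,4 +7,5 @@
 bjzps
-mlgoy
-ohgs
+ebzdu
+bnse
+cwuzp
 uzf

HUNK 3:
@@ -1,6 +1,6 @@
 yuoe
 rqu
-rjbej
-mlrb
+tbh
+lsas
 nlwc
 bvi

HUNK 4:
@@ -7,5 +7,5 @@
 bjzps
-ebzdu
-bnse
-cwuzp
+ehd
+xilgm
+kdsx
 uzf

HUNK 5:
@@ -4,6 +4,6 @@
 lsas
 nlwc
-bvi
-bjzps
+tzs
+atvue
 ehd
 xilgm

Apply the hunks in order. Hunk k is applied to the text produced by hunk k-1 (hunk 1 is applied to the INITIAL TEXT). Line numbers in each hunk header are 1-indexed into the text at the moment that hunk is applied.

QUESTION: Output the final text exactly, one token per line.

Answer: yuoe
rqu
tbh
lsas
nlwc
tzs
atvue
ehd
xilgm
kdsx
uzf

Derivation:
Hunk 1: at line 2 remove [fhxft] add [rjbej,mlrb,nlwc] -> 10 lines: yuoe rqu rjbej mlrb nlwc bvi bjzps mlgoy ohgs uzf
Hunk 2: at line 7 remove [mlgoy,ohgs] add [ebzdu,bnse,cwuzp] -> 11 lines: yuoe rqu rjbej mlrb nlwc bvi bjzps ebzdu bnse cwuzp uzf
Hunk 3: at line 1 remove [rjbej,mlrb] add [tbh,lsas] -> 11 lines: yuoe rqu tbh lsas nlwc bvi bjzps ebzdu bnse cwuzp uzf
Hunk 4: at line 7 remove [ebzdu,bnse,cwuzp] add [ehd,xilgm,kdsx] -> 11 lines: yuoe rqu tbh lsas nlwc bvi bjzps ehd xilgm kdsx uzf
Hunk 5: at line 4 remove [bvi,bjzps] add [tzs,atvue] -> 11 lines: yuoe rqu tbh lsas nlwc tzs atvue ehd xilgm kdsx uzf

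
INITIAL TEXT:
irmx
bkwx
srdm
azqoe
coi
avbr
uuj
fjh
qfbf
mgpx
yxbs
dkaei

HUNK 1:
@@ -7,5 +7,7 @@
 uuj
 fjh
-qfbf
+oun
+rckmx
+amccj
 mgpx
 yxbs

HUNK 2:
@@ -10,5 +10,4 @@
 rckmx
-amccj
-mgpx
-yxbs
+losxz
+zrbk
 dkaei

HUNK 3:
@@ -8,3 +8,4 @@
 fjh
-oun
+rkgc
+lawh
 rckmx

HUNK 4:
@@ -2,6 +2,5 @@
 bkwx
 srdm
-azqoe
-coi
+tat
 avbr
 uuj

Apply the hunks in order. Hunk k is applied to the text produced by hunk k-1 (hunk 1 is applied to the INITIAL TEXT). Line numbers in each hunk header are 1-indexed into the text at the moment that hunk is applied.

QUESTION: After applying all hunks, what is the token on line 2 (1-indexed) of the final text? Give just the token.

Answer: bkwx

Derivation:
Hunk 1: at line 7 remove [qfbf] add [oun,rckmx,amccj] -> 14 lines: irmx bkwx srdm azqoe coi avbr uuj fjh oun rckmx amccj mgpx yxbs dkaei
Hunk 2: at line 10 remove [amccj,mgpx,yxbs] add [losxz,zrbk] -> 13 lines: irmx bkwx srdm azqoe coi avbr uuj fjh oun rckmx losxz zrbk dkaei
Hunk 3: at line 8 remove [oun] add [rkgc,lawh] -> 14 lines: irmx bkwx srdm azqoe coi avbr uuj fjh rkgc lawh rckmx losxz zrbk dkaei
Hunk 4: at line 2 remove [azqoe,coi] add [tat] -> 13 lines: irmx bkwx srdm tat avbr uuj fjh rkgc lawh rckmx losxz zrbk dkaei
Final line 2: bkwx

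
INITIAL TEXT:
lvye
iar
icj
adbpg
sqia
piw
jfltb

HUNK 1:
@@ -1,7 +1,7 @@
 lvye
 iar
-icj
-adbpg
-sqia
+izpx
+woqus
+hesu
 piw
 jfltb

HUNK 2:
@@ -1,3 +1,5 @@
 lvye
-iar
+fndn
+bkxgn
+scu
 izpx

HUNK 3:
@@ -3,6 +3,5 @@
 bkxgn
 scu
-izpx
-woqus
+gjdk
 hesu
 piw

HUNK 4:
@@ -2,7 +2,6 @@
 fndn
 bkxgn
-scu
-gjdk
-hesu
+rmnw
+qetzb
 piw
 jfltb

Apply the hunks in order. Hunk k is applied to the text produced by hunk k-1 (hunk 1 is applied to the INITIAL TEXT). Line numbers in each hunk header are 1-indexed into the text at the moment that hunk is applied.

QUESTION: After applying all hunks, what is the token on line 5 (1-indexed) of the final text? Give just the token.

Hunk 1: at line 1 remove [icj,adbpg,sqia] add [izpx,woqus,hesu] -> 7 lines: lvye iar izpx woqus hesu piw jfltb
Hunk 2: at line 1 remove [iar] add [fndn,bkxgn,scu] -> 9 lines: lvye fndn bkxgn scu izpx woqus hesu piw jfltb
Hunk 3: at line 3 remove [izpx,woqus] add [gjdk] -> 8 lines: lvye fndn bkxgn scu gjdk hesu piw jfltb
Hunk 4: at line 2 remove [scu,gjdk,hesu] add [rmnw,qetzb] -> 7 lines: lvye fndn bkxgn rmnw qetzb piw jfltb
Final line 5: qetzb

Answer: qetzb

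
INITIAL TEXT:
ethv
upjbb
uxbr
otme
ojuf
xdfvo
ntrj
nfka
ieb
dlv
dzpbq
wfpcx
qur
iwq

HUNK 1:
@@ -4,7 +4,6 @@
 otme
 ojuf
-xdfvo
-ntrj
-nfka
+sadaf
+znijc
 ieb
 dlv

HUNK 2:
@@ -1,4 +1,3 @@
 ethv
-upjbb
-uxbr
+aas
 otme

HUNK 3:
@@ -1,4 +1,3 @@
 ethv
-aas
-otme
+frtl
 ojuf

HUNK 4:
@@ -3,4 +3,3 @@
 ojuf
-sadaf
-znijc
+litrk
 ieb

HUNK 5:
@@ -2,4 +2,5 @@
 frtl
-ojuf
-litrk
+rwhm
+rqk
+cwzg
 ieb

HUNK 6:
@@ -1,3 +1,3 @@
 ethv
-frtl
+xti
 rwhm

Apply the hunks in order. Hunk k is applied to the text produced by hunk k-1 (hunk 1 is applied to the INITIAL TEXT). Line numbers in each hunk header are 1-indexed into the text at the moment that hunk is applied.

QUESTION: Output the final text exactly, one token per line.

Answer: ethv
xti
rwhm
rqk
cwzg
ieb
dlv
dzpbq
wfpcx
qur
iwq

Derivation:
Hunk 1: at line 4 remove [xdfvo,ntrj,nfka] add [sadaf,znijc] -> 13 lines: ethv upjbb uxbr otme ojuf sadaf znijc ieb dlv dzpbq wfpcx qur iwq
Hunk 2: at line 1 remove [upjbb,uxbr] add [aas] -> 12 lines: ethv aas otme ojuf sadaf znijc ieb dlv dzpbq wfpcx qur iwq
Hunk 3: at line 1 remove [aas,otme] add [frtl] -> 11 lines: ethv frtl ojuf sadaf znijc ieb dlv dzpbq wfpcx qur iwq
Hunk 4: at line 3 remove [sadaf,znijc] add [litrk] -> 10 lines: ethv frtl ojuf litrk ieb dlv dzpbq wfpcx qur iwq
Hunk 5: at line 2 remove [ojuf,litrk] add [rwhm,rqk,cwzg] -> 11 lines: ethv frtl rwhm rqk cwzg ieb dlv dzpbq wfpcx qur iwq
Hunk 6: at line 1 remove [frtl] add [xti] -> 11 lines: ethv xti rwhm rqk cwzg ieb dlv dzpbq wfpcx qur iwq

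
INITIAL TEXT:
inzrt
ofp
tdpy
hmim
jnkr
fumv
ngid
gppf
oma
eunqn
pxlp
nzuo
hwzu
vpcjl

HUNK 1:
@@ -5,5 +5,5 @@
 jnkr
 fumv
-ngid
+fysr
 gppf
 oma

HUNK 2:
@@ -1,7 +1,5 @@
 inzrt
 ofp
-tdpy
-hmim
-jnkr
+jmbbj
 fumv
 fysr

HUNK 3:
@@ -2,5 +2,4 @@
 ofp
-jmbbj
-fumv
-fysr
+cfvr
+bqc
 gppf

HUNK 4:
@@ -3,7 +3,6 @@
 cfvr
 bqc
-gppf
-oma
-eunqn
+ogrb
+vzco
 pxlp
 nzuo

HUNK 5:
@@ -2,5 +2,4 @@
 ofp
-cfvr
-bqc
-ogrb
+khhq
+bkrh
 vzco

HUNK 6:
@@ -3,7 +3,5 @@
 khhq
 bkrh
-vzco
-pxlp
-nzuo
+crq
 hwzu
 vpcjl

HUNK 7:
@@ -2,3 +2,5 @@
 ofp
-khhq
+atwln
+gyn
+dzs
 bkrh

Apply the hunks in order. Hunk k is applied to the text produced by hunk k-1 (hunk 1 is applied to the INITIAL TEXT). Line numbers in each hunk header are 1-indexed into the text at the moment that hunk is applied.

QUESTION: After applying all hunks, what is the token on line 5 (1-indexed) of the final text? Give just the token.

Answer: dzs

Derivation:
Hunk 1: at line 5 remove [ngid] add [fysr] -> 14 lines: inzrt ofp tdpy hmim jnkr fumv fysr gppf oma eunqn pxlp nzuo hwzu vpcjl
Hunk 2: at line 1 remove [tdpy,hmim,jnkr] add [jmbbj] -> 12 lines: inzrt ofp jmbbj fumv fysr gppf oma eunqn pxlp nzuo hwzu vpcjl
Hunk 3: at line 2 remove [jmbbj,fumv,fysr] add [cfvr,bqc] -> 11 lines: inzrt ofp cfvr bqc gppf oma eunqn pxlp nzuo hwzu vpcjl
Hunk 4: at line 3 remove [gppf,oma,eunqn] add [ogrb,vzco] -> 10 lines: inzrt ofp cfvr bqc ogrb vzco pxlp nzuo hwzu vpcjl
Hunk 5: at line 2 remove [cfvr,bqc,ogrb] add [khhq,bkrh] -> 9 lines: inzrt ofp khhq bkrh vzco pxlp nzuo hwzu vpcjl
Hunk 6: at line 3 remove [vzco,pxlp,nzuo] add [crq] -> 7 lines: inzrt ofp khhq bkrh crq hwzu vpcjl
Hunk 7: at line 2 remove [khhq] add [atwln,gyn,dzs] -> 9 lines: inzrt ofp atwln gyn dzs bkrh crq hwzu vpcjl
Final line 5: dzs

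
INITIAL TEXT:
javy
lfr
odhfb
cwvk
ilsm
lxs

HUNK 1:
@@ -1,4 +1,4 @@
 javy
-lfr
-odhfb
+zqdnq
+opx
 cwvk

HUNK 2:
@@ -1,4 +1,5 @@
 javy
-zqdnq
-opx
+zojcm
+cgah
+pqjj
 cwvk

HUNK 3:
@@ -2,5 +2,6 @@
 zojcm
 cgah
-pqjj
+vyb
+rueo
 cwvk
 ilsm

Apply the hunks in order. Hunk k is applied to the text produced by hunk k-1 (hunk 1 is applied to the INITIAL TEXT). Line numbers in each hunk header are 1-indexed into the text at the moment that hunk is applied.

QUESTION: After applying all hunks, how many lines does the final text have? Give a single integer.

Answer: 8

Derivation:
Hunk 1: at line 1 remove [lfr,odhfb] add [zqdnq,opx] -> 6 lines: javy zqdnq opx cwvk ilsm lxs
Hunk 2: at line 1 remove [zqdnq,opx] add [zojcm,cgah,pqjj] -> 7 lines: javy zojcm cgah pqjj cwvk ilsm lxs
Hunk 3: at line 2 remove [pqjj] add [vyb,rueo] -> 8 lines: javy zojcm cgah vyb rueo cwvk ilsm lxs
Final line count: 8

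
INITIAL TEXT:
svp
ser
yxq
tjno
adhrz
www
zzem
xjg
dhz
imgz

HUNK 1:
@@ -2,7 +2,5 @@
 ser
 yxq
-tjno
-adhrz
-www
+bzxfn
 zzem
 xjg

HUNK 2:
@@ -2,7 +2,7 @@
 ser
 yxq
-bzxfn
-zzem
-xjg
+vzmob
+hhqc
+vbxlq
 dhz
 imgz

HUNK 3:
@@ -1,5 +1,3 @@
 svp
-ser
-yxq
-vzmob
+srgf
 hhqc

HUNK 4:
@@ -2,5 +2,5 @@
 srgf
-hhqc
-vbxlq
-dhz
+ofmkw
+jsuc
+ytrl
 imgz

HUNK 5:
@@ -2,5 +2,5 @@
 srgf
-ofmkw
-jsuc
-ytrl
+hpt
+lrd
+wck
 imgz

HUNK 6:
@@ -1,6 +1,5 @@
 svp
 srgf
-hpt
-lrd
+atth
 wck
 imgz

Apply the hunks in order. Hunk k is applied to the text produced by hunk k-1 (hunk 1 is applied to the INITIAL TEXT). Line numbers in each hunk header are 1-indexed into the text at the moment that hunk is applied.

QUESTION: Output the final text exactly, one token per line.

Answer: svp
srgf
atth
wck
imgz

Derivation:
Hunk 1: at line 2 remove [tjno,adhrz,www] add [bzxfn] -> 8 lines: svp ser yxq bzxfn zzem xjg dhz imgz
Hunk 2: at line 2 remove [bzxfn,zzem,xjg] add [vzmob,hhqc,vbxlq] -> 8 lines: svp ser yxq vzmob hhqc vbxlq dhz imgz
Hunk 3: at line 1 remove [ser,yxq,vzmob] add [srgf] -> 6 lines: svp srgf hhqc vbxlq dhz imgz
Hunk 4: at line 2 remove [hhqc,vbxlq,dhz] add [ofmkw,jsuc,ytrl] -> 6 lines: svp srgf ofmkw jsuc ytrl imgz
Hunk 5: at line 2 remove [ofmkw,jsuc,ytrl] add [hpt,lrd,wck] -> 6 lines: svp srgf hpt lrd wck imgz
Hunk 6: at line 1 remove [hpt,lrd] add [atth] -> 5 lines: svp srgf atth wck imgz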